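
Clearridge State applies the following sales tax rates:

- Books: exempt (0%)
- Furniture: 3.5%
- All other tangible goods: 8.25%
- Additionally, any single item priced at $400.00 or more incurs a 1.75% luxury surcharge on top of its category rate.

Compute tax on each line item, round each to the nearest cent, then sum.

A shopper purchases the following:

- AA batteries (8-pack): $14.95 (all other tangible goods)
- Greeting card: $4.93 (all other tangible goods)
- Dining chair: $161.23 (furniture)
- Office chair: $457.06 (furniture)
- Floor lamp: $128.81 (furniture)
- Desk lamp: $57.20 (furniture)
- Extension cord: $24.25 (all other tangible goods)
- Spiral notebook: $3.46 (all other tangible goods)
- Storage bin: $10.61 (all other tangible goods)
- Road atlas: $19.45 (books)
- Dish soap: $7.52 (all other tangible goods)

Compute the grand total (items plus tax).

AA batteries (8-pack) $14.95: all other tangible goods → 8.25% → $1.23
Greeting card $4.93: all other tangible goods → 8.25% → $0.41
Dining chair $161.23: furniture → 3.5% → $5.64
Office chair $457.06: furniture → 3.5% + 1.75% surcharge = 5.25% → $24.00
Floor lamp $128.81: furniture → 3.5% → $4.51
Desk lamp $57.20: furniture → 3.5% → $2.00
Extension cord $24.25: all other tangible goods → 8.25% → $2.00
Spiral notebook $3.46: all other tangible goods → 8.25% → $0.29
Storage bin $10.61: all other tangible goods → 8.25% → $0.88
Road atlas $19.45: books → 0% → $0.00
Dish soap $7.52: all other tangible goods → 8.25% → $0.62
Subtotal = $889.47; tax = $41.58; total due = $931.05

$931.05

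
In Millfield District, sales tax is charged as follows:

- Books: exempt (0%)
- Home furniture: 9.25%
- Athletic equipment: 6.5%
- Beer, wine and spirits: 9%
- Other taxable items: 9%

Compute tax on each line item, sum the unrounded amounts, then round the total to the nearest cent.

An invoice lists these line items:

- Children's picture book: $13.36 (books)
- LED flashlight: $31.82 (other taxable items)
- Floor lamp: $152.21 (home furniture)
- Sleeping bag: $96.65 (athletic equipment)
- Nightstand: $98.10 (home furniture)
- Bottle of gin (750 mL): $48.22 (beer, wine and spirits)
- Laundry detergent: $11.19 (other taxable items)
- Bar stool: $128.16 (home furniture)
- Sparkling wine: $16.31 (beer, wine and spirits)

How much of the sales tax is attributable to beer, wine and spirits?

$5.81

Bottle of gin (750 mL) $48.22: beer, wine and spirits → 9% → $4.3398
Sparkling wine $16.31: beer, wine and spirits → 9% → $1.4679
Tax on beer, wine and spirits: unrounded sum = $5.8077 → $5.81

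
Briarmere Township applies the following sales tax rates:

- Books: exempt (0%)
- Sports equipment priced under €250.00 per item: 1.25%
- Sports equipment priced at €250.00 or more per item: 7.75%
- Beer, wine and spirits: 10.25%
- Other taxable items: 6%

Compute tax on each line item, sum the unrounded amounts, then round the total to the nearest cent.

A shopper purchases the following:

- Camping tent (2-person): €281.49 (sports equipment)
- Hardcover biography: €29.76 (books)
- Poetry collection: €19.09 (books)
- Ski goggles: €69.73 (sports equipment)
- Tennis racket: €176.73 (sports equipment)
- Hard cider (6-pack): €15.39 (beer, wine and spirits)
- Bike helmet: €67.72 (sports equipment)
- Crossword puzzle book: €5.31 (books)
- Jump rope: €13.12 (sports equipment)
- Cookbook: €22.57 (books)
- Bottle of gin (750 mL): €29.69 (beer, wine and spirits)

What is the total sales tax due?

€30.53

Camping tent (2-person) €281.49: sports equipment, €250.00 or more → 7.75% → €21.815475
Hardcover biography €29.76: books → 0% → €0.00
Poetry collection €19.09: books → 0% → €0.00
Ski goggles €69.73: sports equipment, under €250.00 → 1.25% → €0.871625
Tennis racket €176.73: sports equipment, under €250.00 → 1.25% → €2.209125
Hard cider (6-pack) €15.39: beer, wine and spirits → 10.25% → €1.577475
Bike helmet €67.72: sports equipment, under €250.00 → 1.25% → €0.8465
Crossword puzzle book €5.31: books → 0% → €0.00
Jump rope €13.12: sports equipment, under €250.00 → 1.25% → €0.164
Cookbook €22.57: books → 0% → €0.00
Bottle of gin (750 mL) €29.69: beer, wine and spirits → 10.25% → €3.043225
Unrounded tax sum = €30.527425 → €30.53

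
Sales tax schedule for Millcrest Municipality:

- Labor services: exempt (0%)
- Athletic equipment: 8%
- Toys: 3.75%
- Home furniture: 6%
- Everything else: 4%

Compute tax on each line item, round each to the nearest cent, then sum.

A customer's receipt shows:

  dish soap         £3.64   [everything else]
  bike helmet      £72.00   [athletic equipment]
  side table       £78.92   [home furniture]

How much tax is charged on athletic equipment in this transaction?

Bike helmet £72.00: athletic equipment → 8% → £5.76
Tax on athletic equipment = £5.76

£5.76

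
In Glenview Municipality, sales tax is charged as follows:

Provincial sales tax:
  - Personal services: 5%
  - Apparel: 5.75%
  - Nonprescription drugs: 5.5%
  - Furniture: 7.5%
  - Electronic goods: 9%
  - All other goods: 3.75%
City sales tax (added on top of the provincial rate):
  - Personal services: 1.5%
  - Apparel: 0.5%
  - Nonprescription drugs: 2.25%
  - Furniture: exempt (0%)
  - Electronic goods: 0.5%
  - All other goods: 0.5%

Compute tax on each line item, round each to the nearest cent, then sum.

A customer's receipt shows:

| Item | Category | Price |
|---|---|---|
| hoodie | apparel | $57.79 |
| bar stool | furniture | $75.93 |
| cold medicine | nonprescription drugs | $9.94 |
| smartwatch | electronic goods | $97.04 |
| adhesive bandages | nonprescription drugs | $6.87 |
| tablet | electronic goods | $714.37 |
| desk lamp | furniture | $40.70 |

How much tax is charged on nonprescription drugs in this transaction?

Cold medicine $9.94: nonprescription drugs → 5.5% + 2.25% city = 7.75% → $0.77
Adhesive bandages $6.87: nonprescription drugs → 5.5% + 2.25% city = 7.75% → $0.53
Tax on nonprescription drugs = $0.77 + $0.53 = $1.30

$1.30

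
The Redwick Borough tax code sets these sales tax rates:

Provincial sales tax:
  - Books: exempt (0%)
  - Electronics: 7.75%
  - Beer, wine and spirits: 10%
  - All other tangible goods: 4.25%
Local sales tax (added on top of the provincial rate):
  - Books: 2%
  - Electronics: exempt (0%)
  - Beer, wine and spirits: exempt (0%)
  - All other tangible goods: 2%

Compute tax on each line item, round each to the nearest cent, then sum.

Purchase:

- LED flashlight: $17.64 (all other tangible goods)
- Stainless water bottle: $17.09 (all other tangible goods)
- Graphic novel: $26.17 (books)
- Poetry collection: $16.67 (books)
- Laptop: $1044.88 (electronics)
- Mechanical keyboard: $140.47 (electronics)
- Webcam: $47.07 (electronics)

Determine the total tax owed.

$98.54

LED flashlight $17.64: all other tangible goods → 4.25% + 2% local = 6.25% → $1.10
Stainless water bottle $17.09: all other tangible goods → 4.25% + 2% local = 6.25% → $1.07
Graphic novel $26.17: books → 0% + 2% local = 2% → $0.52
Poetry collection $16.67: books → 0% + 2% local = 2% → $0.33
Laptop $1044.88: electronics → 7.75% + 0% local = 7.75% → $80.98
Mechanical keyboard $140.47: electronics → 7.75% + 0% local = 7.75% → $10.89
Webcam $47.07: electronics → 7.75% + 0% local = 7.75% → $3.65
Total tax = $1.10 + $1.07 + $0.52 + $0.33 + $80.98 + $10.89 + $3.65 = $98.54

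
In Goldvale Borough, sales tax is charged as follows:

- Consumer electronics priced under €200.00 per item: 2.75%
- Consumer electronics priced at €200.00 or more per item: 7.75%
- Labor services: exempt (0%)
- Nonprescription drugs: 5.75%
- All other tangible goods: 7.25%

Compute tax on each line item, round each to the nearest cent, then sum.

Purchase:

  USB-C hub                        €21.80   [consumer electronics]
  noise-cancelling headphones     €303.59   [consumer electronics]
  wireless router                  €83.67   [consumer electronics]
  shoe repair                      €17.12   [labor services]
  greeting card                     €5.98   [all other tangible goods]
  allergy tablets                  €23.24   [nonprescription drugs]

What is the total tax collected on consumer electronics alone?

€26.43

USB-C hub €21.80: consumer electronics, under €200.00 → 2.75% → €0.60
Noise-cancelling headphones €303.59: consumer electronics, €200.00 or more → 7.75% → €23.53
Wireless router €83.67: consumer electronics, under €200.00 → 2.75% → €2.30
Tax on consumer electronics = €0.60 + €23.53 + €2.30 = €26.43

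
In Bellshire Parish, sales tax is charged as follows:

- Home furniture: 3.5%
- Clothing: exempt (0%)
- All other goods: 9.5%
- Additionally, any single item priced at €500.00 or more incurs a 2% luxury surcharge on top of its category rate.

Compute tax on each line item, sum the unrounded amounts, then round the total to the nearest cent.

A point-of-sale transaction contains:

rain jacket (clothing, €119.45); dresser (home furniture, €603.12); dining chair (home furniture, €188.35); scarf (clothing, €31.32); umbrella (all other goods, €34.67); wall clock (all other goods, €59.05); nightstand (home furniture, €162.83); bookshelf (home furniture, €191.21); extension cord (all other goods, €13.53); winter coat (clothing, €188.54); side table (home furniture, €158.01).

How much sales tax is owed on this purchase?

Rain jacket €119.45: clothing → 0% → €0.00
Dresser €603.12: home furniture → 3.5% + 2% surcharge = 5.5% → €33.1716
Dining chair €188.35: home furniture → 3.5% → €6.59225
Scarf €31.32: clothing → 0% → €0.00
Umbrella €34.67: all other goods → 9.5% → €3.29365
Wall clock €59.05: all other goods → 9.5% → €5.60975
Nightstand €162.83: home furniture → 3.5% → €5.69905
Bookshelf €191.21: home furniture → 3.5% → €6.69235
Extension cord €13.53: all other goods → 9.5% → €1.28535
Winter coat €188.54: clothing → 0% → €0.00
Side table €158.01: home furniture → 3.5% → €5.53035
Unrounded tax sum = €67.87435 → €67.87

€67.87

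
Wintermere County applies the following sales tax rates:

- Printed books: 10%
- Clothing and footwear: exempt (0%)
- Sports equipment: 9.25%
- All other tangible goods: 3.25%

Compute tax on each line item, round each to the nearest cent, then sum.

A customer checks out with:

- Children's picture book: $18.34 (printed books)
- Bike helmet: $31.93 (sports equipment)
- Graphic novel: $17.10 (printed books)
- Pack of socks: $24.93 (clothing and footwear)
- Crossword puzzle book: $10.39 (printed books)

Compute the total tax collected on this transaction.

Children's picture book $18.34: printed books → 10% → $1.83
Bike helmet $31.93: sports equipment → 9.25% → $2.95
Graphic novel $17.10: printed books → 10% → $1.71
Pack of socks $24.93: clothing and footwear → 0% → $0.00
Crossword puzzle book $10.39: printed books → 10% → $1.04
Total tax = $1.83 + $2.95 + $1.71 + $1.04 = $7.53

$7.53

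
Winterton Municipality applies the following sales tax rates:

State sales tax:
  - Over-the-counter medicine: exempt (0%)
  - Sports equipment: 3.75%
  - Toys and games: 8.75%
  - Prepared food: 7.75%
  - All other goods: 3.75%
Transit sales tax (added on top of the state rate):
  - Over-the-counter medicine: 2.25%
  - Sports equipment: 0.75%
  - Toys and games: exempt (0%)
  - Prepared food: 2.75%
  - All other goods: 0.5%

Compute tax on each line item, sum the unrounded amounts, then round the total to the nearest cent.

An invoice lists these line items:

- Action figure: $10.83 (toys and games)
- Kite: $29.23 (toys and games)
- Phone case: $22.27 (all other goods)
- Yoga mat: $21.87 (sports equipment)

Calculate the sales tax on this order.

Action figure $10.83: toys and games → 8.75% + 0% transit = 8.75% → $0.947625
Kite $29.23: toys and games → 8.75% + 0% transit = 8.75% → $2.557625
Phone case $22.27: all other goods → 3.75% + 0.5% transit = 4.25% → $0.946475
Yoga mat $21.87: sports equipment → 3.75% + 0.75% transit = 4.5% → $0.98415
Unrounded tax sum = $5.435875 → $5.44

$5.44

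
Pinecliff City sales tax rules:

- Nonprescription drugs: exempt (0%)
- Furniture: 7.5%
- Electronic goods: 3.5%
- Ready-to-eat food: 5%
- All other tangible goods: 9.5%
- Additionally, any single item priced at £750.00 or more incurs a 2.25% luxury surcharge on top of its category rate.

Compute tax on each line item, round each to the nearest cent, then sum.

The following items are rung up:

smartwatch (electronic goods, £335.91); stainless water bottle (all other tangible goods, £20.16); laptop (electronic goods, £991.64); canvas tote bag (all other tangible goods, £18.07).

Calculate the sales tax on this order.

Smartwatch £335.91: electronic goods → 3.5% → £11.76
Stainless water bottle £20.16: all other tangible goods → 9.5% → £1.92
Laptop £991.64: electronic goods → 3.5% + 2.25% surcharge = 5.75% → £57.02
Canvas tote bag £18.07: all other tangible goods → 9.5% → £1.72
Total tax = £11.76 + £1.92 + £57.02 + £1.72 = £72.42

£72.42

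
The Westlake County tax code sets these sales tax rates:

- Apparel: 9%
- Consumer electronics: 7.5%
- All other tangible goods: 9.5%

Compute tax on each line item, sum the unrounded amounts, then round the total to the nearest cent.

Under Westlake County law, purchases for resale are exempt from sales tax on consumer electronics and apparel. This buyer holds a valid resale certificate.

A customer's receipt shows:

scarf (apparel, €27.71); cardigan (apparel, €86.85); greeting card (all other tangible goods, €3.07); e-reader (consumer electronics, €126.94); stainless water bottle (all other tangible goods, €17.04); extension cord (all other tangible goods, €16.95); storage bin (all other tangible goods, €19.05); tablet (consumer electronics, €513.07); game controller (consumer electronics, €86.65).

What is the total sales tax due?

€5.33

Scarf €27.71: apparel, buyer-exempt → 0% → €0.00
Cardigan €86.85: apparel, buyer-exempt → 0% → €0.00
Greeting card €3.07: all other tangible goods → 9.5% → €0.29165
E-reader €126.94: consumer electronics, buyer-exempt → 0% → €0.00
Stainless water bottle €17.04: all other tangible goods → 9.5% → €1.6188
Extension cord €16.95: all other tangible goods → 9.5% → €1.61025
Storage bin €19.05: all other tangible goods → 9.5% → €1.80975
Tablet €513.07: consumer electronics, buyer-exempt → 0% → €0.00
Game controller €86.65: consumer electronics, buyer-exempt → 0% → €0.00
Unrounded tax sum = €5.33045 → €5.33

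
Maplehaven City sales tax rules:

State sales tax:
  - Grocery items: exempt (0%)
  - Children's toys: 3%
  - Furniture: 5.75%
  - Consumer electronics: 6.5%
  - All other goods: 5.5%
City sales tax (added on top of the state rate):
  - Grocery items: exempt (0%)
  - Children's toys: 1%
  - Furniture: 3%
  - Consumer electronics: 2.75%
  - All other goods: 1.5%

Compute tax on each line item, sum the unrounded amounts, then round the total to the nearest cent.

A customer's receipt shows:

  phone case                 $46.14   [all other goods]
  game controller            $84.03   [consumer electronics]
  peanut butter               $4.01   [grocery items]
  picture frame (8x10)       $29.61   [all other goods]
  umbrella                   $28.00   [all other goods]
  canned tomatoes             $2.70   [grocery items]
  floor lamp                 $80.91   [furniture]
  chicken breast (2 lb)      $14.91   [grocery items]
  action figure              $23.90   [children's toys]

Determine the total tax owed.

$23.07

Phone case $46.14: all other goods → 5.5% + 1.5% city = 7% → $3.2298
Game controller $84.03: consumer electronics → 6.5% + 2.75% city = 9.25% → $7.772775
Peanut butter $4.01: grocery items → 0% + 0% city = 0% → $0.00
Picture frame (8x10) $29.61: all other goods → 5.5% + 1.5% city = 7% → $2.0727
Umbrella $28.00: all other goods → 5.5% + 1.5% city = 7% → $1.96
Canned tomatoes $2.70: grocery items → 0% + 0% city = 0% → $0.00
Floor lamp $80.91: furniture → 5.75% + 3% city = 8.75% → $7.079625
Chicken breast (2 lb) $14.91: grocery items → 0% + 0% city = 0% → $0.00
Action figure $23.90: children's toys → 3% + 1% city = 4% → $0.956
Unrounded tax sum = $23.0709 → $23.07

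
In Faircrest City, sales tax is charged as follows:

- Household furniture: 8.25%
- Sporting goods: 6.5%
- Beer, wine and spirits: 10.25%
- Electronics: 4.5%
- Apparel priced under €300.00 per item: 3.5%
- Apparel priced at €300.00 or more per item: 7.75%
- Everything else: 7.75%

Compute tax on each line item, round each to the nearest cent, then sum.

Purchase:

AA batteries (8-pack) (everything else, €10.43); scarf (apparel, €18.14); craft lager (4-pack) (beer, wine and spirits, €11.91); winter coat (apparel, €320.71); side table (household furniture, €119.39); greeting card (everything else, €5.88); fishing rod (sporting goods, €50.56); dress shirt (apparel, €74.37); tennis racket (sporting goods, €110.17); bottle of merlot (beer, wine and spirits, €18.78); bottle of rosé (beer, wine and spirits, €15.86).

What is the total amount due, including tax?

AA batteries (8-pack) €10.43: everything else → 7.75% → €0.81
Scarf €18.14: apparel, under €300.00 → 3.5% → €0.63
Craft lager (4-pack) €11.91: beer, wine and spirits → 10.25% → €1.22
Winter coat €320.71: apparel, €300.00 or more → 7.75% → €24.86
Side table €119.39: household furniture → 8.25% → €9.85
Greeting card €5.88: everything else → 7.75% → €0.46
Fishing rod €50.56: sporting goods → 6.5% → €3.29
Dress shirt €74.37: apparel, under €300.00 → 3.5% → €2.60
Tennis racket €110.17: sporting goods → 6.5% → €7.16
Bottle of merlot €18.78: beer, wine and spirits → 10.25% → €1.92
Bottle of rosé €15.86: beer, wine and spirits → 10.25% → €1.63
Subtotal = €756.20; tax = €54.43; total due = €810.63

€810.63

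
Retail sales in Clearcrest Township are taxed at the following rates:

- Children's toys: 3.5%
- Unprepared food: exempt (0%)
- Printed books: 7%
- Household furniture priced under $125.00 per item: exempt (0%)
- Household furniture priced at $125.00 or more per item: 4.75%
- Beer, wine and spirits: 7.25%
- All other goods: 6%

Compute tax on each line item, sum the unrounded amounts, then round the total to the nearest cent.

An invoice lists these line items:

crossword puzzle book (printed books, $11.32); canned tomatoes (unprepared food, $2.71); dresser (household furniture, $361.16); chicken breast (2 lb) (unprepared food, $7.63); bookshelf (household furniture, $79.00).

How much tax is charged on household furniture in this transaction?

$17.16

Dresser $361.16: household furniture, $125.00 or more → 4.75% → $17.1551
Bookshelf $79.00: household furniture, under $125.00 → 0% → $0.00
Tax on household furniture: unrounded sum = $17.1551 → $17.16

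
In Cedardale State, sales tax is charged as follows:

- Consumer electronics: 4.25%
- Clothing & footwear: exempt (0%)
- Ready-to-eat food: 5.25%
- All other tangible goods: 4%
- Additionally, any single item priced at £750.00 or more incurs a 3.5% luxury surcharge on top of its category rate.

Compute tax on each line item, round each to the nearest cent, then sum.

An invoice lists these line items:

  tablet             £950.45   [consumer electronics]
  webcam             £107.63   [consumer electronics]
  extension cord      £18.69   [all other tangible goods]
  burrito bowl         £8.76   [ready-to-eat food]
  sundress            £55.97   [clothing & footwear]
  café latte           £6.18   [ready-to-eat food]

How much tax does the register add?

Tablet £950.45: consumer electronics → 4.25% + 3.5% surcharge = 7.75% → £73.66
Webcam £107.63: consumer electronics → 4.25% → £4.57
Extension cord £18.69: all other tangible goods → 4% → £0.75
Burrito bowl £8.76: ready-to-eat food → 5.25% → £0.46
Sundress £55.97: clothing & footwear → 0% → £0.00
Café latte £6.18: ready-to-eat food → 5.25% → £0.32
Total tax = £73.66 + £4.57 + £0.75 + £0.46 + £0.32 = £79.76

£79.76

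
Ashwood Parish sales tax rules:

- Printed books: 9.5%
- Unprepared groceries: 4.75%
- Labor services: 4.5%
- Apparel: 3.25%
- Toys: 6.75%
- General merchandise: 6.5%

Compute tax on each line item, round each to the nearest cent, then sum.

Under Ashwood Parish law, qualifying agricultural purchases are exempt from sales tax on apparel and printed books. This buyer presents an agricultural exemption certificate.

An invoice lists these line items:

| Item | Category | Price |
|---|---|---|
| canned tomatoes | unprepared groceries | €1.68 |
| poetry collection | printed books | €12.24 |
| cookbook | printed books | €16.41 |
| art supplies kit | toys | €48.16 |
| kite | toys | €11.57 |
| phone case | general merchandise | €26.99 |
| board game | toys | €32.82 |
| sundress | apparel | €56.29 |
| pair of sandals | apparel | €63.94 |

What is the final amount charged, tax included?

Canned tomatoes €1.68: unprepared groceries → 4.75% → €0.08
Poetry collection €12.24: printed books, buyer-exempt → 0% → €0.00
Cookbook €16.41: printed books, buyer-exempt → 0% → €0.00
Art supplies kit €48.16: toys → 6.75% → €3.25
Kite €11.57: toys → 6.75% → €0.78
Phone case €26.99: general merchandise → 6.5% → €1.75
Board game €32.82: toys → 6.75% → €2.22
Sundress €56.29: apparel, buyer-exempt → 0% → €0.00
Pair of sandals €63.94: apparel, buyer-exempt → 0% → €0.00
Subtotal = €270.10; tax = €8.08; total due = €278.18

€278.18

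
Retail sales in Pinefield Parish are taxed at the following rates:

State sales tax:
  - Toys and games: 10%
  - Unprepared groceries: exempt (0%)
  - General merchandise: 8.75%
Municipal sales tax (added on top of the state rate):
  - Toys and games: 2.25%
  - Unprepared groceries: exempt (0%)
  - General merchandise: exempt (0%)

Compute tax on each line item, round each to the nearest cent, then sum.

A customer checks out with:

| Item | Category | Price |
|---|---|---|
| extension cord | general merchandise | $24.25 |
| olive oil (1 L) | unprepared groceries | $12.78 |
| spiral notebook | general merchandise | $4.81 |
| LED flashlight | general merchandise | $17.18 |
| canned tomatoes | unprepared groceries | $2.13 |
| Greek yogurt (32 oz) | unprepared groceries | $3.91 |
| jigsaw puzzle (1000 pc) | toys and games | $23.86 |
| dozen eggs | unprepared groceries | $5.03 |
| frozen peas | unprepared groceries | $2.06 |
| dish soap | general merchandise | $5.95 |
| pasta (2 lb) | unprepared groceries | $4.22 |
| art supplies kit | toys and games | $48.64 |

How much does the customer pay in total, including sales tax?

Extension cord $24.25: general merchandise → 8.75% + 0% municipal = 8.75% → $2.12
Olive oil (1 L) $12.78: unprepared groceries → 0% + 0% municipal = 0% → $0.00
Spiral notebook $4.81: general merchandise → 8.75% + 0% municipal = 8.75% → $0.42
LED flashlight $17.18: general merchandise → 8.75% + 0% municipal = 8.75% → $1.50
Canned tomatoes $2.13: unprepared groceries → 0% + 0% municipal = 0% → $0.00
Greek yogurt (32 oz) $3.91: unprepared groceries → 0% + 0% municipal = 0% → $0.00
Jigsaw puzzle (1000 pc) $23.86: toys and games → 10% + 2.25% municipal = 12.25% → $2.92
Dozen eggs $5.03: unprepared groceries → 0% + 0% municipal = 0% → $0.00
Frozen peas $2.06: unprepared groceries → 0% + 0% municipal = 0% → $0.00
Dish soap $5.95: general merchandise → 8.75% + 0% municipal = 8.75% → $0.52
Pasta (2 lb) $4.22: unprepared groceries → 0% + 0% municipal = 0% → $0.00
Art supplies kit $48.64: toys and games → 10% + 2.25% municipal = 12.25% → $5.96
Subtotal = $154.82; tax = $13.44; total due = $168.26

$168.26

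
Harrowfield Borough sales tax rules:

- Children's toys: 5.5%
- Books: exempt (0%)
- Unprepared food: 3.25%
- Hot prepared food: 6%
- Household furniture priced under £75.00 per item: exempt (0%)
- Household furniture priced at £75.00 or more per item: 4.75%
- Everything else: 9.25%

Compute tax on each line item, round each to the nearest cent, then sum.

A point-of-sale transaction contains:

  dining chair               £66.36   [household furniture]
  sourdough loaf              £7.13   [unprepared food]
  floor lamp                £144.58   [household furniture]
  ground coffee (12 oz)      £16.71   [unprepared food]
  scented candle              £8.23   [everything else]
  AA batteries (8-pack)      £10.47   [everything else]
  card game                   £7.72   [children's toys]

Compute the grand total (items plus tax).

Dining chair £66.36: household furniture, under £75.00 → 0% → £0.00
Sourdough loaf £7.13: unprepared food → 3.25% → £0.23
Floor lamp £144.58: household furniture, £75.00 or more → 4.75% → £6.87
Ground coffee (12 oz) £16.71: unprepared food → 3.25% → £0.54
Scented candle £8.23: everything else → 9.25% → £0.76
AA batteries (8-pack) £10.47: everything else → 9.25% → £0.97
Card game £7.72: children's toys → 5.5% → £0.42
Subtotal = £261.20; tax = £9.79; total due = £270.99

£270.99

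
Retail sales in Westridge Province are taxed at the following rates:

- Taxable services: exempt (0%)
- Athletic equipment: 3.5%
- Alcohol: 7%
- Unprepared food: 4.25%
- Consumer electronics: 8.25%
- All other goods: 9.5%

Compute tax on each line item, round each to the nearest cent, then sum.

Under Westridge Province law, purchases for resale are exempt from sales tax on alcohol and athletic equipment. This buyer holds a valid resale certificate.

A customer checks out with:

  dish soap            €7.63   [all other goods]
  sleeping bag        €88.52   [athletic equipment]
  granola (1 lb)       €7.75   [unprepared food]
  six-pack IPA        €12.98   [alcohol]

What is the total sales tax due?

Dish soap €7.63: all other goods → 9.5% → €0.72
Sleeping bag €88.52: athletic equipment, buyer-exempt → 0% → €0.00
Granola (1 lb) €7.75: unprepared food → 4.25% → €0.33
Six-pack IPA €12.98: alcohol, buyer-exempt → 0% → €0.00
Total tax = €0.72 + €0.33 = €1.05

€1.05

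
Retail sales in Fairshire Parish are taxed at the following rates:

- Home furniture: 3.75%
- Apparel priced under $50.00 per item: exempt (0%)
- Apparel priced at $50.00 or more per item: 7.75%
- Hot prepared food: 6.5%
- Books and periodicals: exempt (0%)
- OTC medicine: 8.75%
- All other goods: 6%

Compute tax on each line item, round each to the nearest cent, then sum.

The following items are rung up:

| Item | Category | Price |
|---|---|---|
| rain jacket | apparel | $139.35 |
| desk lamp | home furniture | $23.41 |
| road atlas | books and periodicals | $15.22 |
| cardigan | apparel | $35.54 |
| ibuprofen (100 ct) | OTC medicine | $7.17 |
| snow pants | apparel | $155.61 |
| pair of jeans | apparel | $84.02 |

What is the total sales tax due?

$30.88

Rain jacket $139.35: apparel, $50.00 or more → 7.75% → $10.80
Desk lamp $23.41: home furniture → 3.75% → $0.88
Road atlas $15.22: books and periodicals → 0% → $0.00
Cardigan $35.54: apparel, under $50.00 → 0% → $0.00
Ibuprofen (100 ct) $7.17: OTC medicine → 8.75% → $0.63
Snow pants $155.61: apparel, $50.00 or more → 7.75% → $12.06
Pair of jeans $84.02: apparel, $50.00 or more → 7.75% → $6.51
Total tax = $10.80 + $0.88 + $0.63 + $12.06 + $6.51 = $30.88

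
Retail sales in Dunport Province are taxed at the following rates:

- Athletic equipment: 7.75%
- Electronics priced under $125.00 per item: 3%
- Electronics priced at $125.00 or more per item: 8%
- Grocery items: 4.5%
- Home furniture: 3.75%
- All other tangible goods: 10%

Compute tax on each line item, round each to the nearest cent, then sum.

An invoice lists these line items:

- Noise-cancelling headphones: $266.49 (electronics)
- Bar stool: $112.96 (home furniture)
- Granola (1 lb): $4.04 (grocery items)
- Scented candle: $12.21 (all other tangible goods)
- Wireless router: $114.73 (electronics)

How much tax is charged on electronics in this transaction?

$24.76

Noise-cancelling headphones $266.49: electronics, $125.00 or more → 8% → $21.32
Wireless router $114.73: electronics, under $125.00 → 3% → $3.44
Tax on electronics = $21.32 + $3.44 = $24.76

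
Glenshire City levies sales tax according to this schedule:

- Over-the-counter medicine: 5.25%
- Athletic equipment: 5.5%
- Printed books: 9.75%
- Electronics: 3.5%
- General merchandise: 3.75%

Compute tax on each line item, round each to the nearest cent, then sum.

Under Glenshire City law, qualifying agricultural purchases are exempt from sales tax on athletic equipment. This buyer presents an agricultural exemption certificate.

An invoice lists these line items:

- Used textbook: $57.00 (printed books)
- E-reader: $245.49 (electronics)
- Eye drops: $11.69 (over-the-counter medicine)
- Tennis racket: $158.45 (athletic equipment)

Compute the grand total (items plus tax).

$487.39

Used textbook $57.00: printed books → 9.75% → $5.56
E-reader $245.49: electronics → 3.5% → $8.59
Eye drops $11.69: over-the-counter medicine → 5.25% → $0.61
Tennis racket $158.45: athletic equipment, buyer-exempt → 0% → $0.00
Subtotal = $472.63; tax = $14.76; total due = $487.39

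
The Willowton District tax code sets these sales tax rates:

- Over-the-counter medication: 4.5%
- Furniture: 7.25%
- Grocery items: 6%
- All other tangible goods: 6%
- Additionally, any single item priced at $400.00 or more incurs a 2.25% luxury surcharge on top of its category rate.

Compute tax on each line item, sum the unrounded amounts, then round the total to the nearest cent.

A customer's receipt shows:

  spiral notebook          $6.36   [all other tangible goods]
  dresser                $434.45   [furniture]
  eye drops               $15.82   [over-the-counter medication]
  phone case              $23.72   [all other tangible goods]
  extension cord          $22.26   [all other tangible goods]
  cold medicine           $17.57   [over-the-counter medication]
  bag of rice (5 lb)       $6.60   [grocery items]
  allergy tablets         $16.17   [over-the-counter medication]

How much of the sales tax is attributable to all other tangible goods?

$3.14

Spiral notebook $6.36: all other tangible goods → 6% → $0.3816
Phone case $23.72: all other tangible goods → 6% → $1.4232
Extension cord $22.26: all other tangible goods → 6% → $1.3356
Tax on all other tangible goods: unrounded sum = $3.1404 → $3.14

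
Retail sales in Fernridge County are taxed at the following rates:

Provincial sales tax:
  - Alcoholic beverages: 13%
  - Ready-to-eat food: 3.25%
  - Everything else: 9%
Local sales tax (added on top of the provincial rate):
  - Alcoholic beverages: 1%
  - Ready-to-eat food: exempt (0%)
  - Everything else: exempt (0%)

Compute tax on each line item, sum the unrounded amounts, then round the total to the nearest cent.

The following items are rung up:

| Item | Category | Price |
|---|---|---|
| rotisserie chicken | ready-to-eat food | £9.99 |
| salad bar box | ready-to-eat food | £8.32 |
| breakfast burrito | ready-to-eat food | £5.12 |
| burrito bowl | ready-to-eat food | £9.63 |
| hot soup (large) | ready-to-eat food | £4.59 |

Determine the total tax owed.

Rotisserie chicken £9.99: ready-to-eat food → 3.25% + 0% local = 3.25% → £0.324675
Salad bar box £8.32: ready-to-eat food → 3.25% + 0% local = 3.25% → £0.2704
Breakfast burrito £5.12: ready-to-eat food → 3.25% + 0% local = 3.25% → £0.1664
Burrito bowl £9.63: ready-to-eat food → 3.25% + 0% local = 3.25% → £0.312975
Hot soup (large) £4.59: ready-to-eat food → 3.25% + 0% local = 3.25% → £0.149175
Unrounded tax sum = £1.223625 → £1.22

£1.22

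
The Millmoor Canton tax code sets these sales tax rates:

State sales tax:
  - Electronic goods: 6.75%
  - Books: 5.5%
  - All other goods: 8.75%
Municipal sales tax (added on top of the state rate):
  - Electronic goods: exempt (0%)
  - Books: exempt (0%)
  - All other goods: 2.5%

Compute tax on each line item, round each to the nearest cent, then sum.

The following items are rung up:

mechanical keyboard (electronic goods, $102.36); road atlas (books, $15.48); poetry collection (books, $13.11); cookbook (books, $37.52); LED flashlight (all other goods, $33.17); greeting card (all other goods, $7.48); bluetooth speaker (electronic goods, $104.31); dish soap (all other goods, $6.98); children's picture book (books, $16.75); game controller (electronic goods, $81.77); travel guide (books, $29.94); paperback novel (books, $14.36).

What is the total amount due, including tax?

$495.05

Mechanical keyboard $102.36: electronic goods → 6.75% + 0% municipal = 6.75% → $6.91
Road atlas $15.48: books → 5.5% + 0% municipal = 5.5% → $0.85
Poetry collection $13.11: books → 5.5% + 0% municipal = 5.5% → $0.72
Cookbook $37.52: books → 5.5% + 0% municipal = 5.5% → $2.06
LED flashlight $33.17: all other goods → 8.75% + 2.5% municipal = 11.25% → $3.73
Greeting card $7.48: all other goods → 8.75% + 2.5% municipal = 11.25% → $0.84
Bluetooth speaker $104.31: electronic goods → 6.75% + 0% municipal = 6.75% → $7.04
Dish soap $6.98: all other goods → 8.75% + 2.5% municipal = 11.25% → $0.79
Children's picture book $16.75: books → 5.5% + 0% municipal = 5.5% → $0.92
Game controller $81.77: electronic goods → 6.75% + 0% municipal = 6.75% → $5.52
Travel guide $29.94: books → 5.5% + 0% municipal = 5.5% → $1.65
Paperback novel $14.36: books → 5.5% + 0% municipal = 5.5% → $0.79
Subtotal = $463.23; tax = $31.82; total due = $495.05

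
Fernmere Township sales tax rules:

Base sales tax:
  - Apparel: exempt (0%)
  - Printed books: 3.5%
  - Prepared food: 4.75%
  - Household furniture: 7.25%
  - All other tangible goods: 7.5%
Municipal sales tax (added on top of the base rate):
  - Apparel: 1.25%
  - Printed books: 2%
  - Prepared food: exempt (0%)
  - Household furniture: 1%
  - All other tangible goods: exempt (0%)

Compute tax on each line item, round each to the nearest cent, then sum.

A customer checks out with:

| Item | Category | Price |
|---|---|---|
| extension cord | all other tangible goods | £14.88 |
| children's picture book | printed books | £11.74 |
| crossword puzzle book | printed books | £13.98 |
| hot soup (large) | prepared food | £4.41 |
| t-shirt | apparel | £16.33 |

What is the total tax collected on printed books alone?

Children's picture book £11.74: printed books → 3.5% + 2% municipal = 5.5% → £0.65
Crossword puzzle book £13.98: printed books → 3.5% + 2% municipal = 5.5% → £0.77
Tax on printed books = £0.65 + £0.77 = £1.42

£1.42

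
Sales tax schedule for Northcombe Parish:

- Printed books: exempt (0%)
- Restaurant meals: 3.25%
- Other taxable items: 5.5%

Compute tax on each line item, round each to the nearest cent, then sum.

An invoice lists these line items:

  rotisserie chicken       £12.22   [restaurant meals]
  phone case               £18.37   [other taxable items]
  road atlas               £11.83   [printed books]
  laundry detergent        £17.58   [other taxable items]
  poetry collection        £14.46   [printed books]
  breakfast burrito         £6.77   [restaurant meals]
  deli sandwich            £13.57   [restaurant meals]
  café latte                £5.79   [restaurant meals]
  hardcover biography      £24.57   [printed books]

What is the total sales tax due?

£3.23

Rotisserie chicken £12.22: restaurant meals → 3.25% → £0.40
Phone case £18.37: other taxable items → 5.5% → £1.01
Road atlas £11.83: printed books → 0% → £0.00
Laundry detergent £17.58: other taxable items → 5.5% → £0.97
Poetry collection £14.46: printed books → 0% → £0.00
Breakfast burrito £6.77: restaurant meals → 3.25% → £0.22
Deli sandwich £13.57: restaurant meals → 3.25% → £0.44
Café latte £5.79: restaurant meals → 3.25% → £0.19
Hardcover biography £24.57: printed books → 0% → £0.00
Total tax = £0.40 + £1.01 + £0.97 + £0.22 + £0.44 + £0.19 = £3.23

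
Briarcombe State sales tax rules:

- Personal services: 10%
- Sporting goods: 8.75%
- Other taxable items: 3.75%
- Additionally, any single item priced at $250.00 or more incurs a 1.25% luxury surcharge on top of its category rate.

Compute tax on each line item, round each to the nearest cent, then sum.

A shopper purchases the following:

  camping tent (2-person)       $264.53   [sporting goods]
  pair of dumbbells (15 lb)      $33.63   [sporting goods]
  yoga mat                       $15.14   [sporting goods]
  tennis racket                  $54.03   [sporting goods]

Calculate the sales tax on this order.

Camping tent (2-person) $264.53: sporting goods → 8.75% + 1.25% surcharge = 10% → $26.45
Pair of dumbbells (15 lb) $33.63: sporting goods → 8.75% → $2.94
Yoga mat $15.14: sporting goods → 8.75% → $1.32
Tennis racket $54.03: sporting goods → 8.75% → $4.73
Total tax = $26.45 + $2.94 + $1.32 + $4.73 = $35.44

$35.44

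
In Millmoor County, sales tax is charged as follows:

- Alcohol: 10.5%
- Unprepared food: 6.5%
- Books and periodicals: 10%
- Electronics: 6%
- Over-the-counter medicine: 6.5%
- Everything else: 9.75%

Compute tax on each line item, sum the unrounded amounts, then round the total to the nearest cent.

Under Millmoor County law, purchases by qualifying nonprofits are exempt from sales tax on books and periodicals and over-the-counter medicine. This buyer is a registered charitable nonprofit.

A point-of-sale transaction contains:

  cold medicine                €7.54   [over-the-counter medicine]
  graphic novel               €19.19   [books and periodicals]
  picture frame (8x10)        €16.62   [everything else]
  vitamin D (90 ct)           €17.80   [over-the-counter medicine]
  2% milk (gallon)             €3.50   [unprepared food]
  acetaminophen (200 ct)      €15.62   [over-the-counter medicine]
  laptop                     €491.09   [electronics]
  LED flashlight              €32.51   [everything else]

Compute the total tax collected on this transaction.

Cold medicine €7.54: over-the-counter medicine, buyer-exempt → 0% → €0.00
Graphic novel €19.19: books and periodicals, buyer-exempt → 0% → €0.00
Picture frame (8x10) €16.62: everything else → 9.75% → €1.62045
Vitamin D (90 ct) €17.80: over-the-counter medicine, buyer-exempt → 0% → €0.00
2% milk (gallon) €3.50: unprepared food → 6.5% → €0.2275
Acetaminophen (200 ct) €15.62: over-the-counter medicine, buyer-exempt → 0% → €0.00
Laptop €491.09: electronics → 6% → €29.4654
LED flashlight €32.51: everything else → 9.75% → €3.169725
Unrounded tax sum = €34.483075 → €34.48

€34.48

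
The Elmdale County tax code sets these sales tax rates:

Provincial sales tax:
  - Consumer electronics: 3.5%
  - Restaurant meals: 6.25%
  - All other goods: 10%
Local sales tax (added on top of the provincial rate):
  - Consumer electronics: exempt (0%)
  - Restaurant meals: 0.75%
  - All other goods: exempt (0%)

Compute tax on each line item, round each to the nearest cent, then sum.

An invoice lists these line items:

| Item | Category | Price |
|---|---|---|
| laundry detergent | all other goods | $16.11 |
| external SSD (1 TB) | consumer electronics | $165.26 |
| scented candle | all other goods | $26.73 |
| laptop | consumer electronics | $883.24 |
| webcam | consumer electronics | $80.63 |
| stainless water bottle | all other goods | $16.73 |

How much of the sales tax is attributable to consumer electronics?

$39.51

External SSD (1 TB) $165.26: consumer electronics → 3.5% + 0% local = 3.5% → $5.78
Laptop $883.24: consumer electronics → 3.5% + 0% local = 3.5% → $30.91
Webcam $80.63: consumer electronics → 3.5% + 0% local = 3.5% → $2.82
Tax on consumer electronics = $5.78 + $30.91 + $2.82 = $39.51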